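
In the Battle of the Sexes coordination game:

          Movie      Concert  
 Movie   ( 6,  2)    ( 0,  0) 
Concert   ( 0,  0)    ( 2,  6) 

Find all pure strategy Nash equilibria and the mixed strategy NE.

Pure NE: (Movie, Movie) and (Concert, Concert); Mixed NE: p = 0.75, q = 0.25

Work:
Check pure NE:
(Movie, Movie): (6, 2) - no unilateral deviation beneficial
(Concert, Concert): (2, 6) - no unilateral deviation beneficial
Mixed NE: P1 plays Movie with p = 0.75, P2 plays Movie with q = 0.25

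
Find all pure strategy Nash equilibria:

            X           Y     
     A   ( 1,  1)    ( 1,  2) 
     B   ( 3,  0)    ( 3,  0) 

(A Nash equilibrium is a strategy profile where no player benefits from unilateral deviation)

Nash equilibrium: (B, X), (B, Y)

Work:
Best responses:
  P1 vs X: payoffs [1, 3] → best response B (payoff 3)
  P1 vs Y: payoffs [1, 3] → best response B (payoff 3)
  P2 vs A: payoffs [1, 2] → best response Y (payoff 2)
  P2 vs B: payoffs [0, 0] → best response X/Y (payoff 0)
Mutual best responses: (B,X), (B,Y) → Nash equilibria.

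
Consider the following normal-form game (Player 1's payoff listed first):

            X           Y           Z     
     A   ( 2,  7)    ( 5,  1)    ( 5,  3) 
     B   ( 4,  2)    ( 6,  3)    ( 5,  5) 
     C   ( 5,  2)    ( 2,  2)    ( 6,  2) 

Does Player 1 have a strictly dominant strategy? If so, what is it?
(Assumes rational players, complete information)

No strictly dominant strategy exists for Player 1

Work:
A strategy strictly dominates another if it gives a strictly higher payoff against every opponent action. Compare each pair of P1's strategies column-by-column:
  A vs B: [2 vs 4, 5 vs 6, 5 vs 5] → A does not strictly dominate B (column X: 2 ≤ 4)
  A vs C: [2 vs 5, 5 vs 2, 5 vs 6] → A does not strictly dominate C (column X: 2 ≤ 5)
  B vs A: [4 vs 2, 6 vs 5, 5 vs 5] → B does not strictly dominate A (column Z: 5 ≤ 5)
  B vs C: [4 vs 5, 6 vs 2, 5 vs 6] → B does not strictly dominate C (column X: 4 ≤ 5)
  C vs A: [5 vs 2, 2 vs 5, 6 vs 5] → C does not strictly dominate A (column Y: 2 ≤ 5)
  C vs B: [5 vs 4, 2 vs 6, 6 vs 5] → C does not strictly dominate B (column Y: 2 ≤ 6)
No single strategy strictly dominates all others → no strictly dominant strategy.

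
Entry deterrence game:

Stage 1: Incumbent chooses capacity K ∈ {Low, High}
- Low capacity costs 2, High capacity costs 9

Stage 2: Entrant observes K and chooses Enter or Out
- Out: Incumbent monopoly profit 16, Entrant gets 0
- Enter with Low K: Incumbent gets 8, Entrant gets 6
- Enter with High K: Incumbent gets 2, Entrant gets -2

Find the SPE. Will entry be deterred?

SPE: (High, Enter|Low, Out|High); Entry deterred. Incumbent net profit = 7

Work:
After Low K: Entrant enters (6 > 0)
After High K: Entrant stays out (-2 < 0)
Incumbent: Low → 8−2=6, High → 16−9=7
Incumbent chooses High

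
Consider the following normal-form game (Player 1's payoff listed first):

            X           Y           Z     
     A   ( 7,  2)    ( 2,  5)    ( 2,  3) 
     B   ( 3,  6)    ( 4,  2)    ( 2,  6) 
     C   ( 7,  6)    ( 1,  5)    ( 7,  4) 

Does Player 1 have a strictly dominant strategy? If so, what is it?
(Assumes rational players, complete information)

No strictly dominant strategy exists for Player 1

Work:
A strategy strictly dominates another if it gives a strictly higher payoff against every opponent action. Compare each pair of P1's strategies column-by-column:
  A vs B: [7 vs 3, 2 vs 4, 2 vs 2] → A does not strictly dominate B (column Y: 2 ≤ 4)
  A vs C: [7 vs 7, 2 vs 1, 2 vs 7] → A does not strictly dominate C (column X: 7 ≤ 7)
  B vs A: [3 vs 7, 4 vs 2, 2 vs 2] → B does not strictly dominate A (column X: 3 ≤ 7)
  B vs C: [3 vs 7, 4 vs 1, 2 vs 7] → B does not strictly dominate C (column X: 3 ≤ 7)
  C vs A: [7 vs 7, 1 vs 2, 7 vs 2] → C does not strictly dominate A (column X: 7 ≤ 7)
  C vs B: [7 vs 3, 1 vs 4, 7 vs 2] → C does not strictly dominate B (column Y: 1 ≤ 4)
No single strategy strictly dominates all others → no strictly dominant strategy.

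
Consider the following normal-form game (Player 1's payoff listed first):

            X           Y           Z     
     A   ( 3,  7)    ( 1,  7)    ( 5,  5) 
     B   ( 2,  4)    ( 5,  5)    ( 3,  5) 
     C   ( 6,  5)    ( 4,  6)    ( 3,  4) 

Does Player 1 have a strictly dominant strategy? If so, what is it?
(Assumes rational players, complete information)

No strictly dominant strategy exists for Player 1

Work:
A strategy strictly dominates another if it gives a strictly higher payoff against every opponent action. Compare each pair of P1's strategies column-by-column:
  A vs B: [3 vs 2, 1 vs 5, 5 vs 3] → A does not strictly dominate B (column Y: 1 ≤ 5)
  A vs C: [3 vs 6, 1 vs 4, 5 vs 3] → A does not strictly dominate C (column X: 3 ≤ 6)
  B vs A: [2 vs 3, 5 vs 1, 3 vs 5] → B does not strictly dominate A (column X: 2 ≤ 3)
  B vs C: [2 vs 6, 5 vs 4, 3 vs 3] → B does not strictly dominate C (column X: 2 ≤ 6)
  C vs A: [6 vs 3, 4 vs 1, 3 vs 5] → C does not strictly dominate A (column Z: 3 ≤ 5)
  C vs B: [6 vs 2, 4 vs 5, 3 vs 3] → C does not strictly dominate B (column Y: 4 ≤ 5)
No single strategy strictly dominates all others → no strictly dominant strategy.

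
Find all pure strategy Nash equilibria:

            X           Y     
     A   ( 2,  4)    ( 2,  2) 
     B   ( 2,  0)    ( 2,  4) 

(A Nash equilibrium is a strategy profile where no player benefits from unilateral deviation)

Nash equilibrium: (A, X), (B, Y)

Work:
Best responses:
  P1 vs X: payoffs [2, 2] → best response A/B (payoff 2)
  P1 vs Y: payoffs [2, 2] → best response A/B (payoff 2)
  P2 vs A: payoffs [4, 2] → best response X (payoff 4)
  P2 vs B: payoffs [0, 4] → best response Y (payoff 4)
Mutual best responses: (A,X), (B,Y) → Nash equilibria.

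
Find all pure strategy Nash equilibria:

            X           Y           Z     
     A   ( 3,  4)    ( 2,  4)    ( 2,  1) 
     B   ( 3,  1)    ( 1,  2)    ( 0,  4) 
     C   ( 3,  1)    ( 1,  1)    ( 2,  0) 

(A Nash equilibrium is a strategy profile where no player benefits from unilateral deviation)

Nash equilibrium: (A, X), (A, Y), (C, X)

Work:
Best responses:
  P1 vs X: payoffs [3, 3, 3] → best response A/B/C (payoff 3)
  P1 vs Y: payoffs [2, 1, 1] → best response A (payoff 2)
  P1 vs Z: payoffs [2, 0, 2] → best response A/C (payoff 2)
  P2 vs A: payoffs [4, 4, 1] → best response X/Y (payoff 4)
  P2 vs B: payoffs [1, 2, 4] → best response Z (payoff 4)
  P2 vs C: payoffs [1, 1, 0] → best response X/Y (payoff 1)
Mutual best responses: (A,X), (A,Y), (C,X) → Nash equilibria.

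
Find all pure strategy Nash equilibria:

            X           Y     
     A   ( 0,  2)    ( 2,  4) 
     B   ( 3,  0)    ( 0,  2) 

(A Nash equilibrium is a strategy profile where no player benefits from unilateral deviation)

Nash equilibrium: (A, Y)

Work:
Best responses:
  P1 vs X: payoffs [0, 3] → best response B (payoff 3)
  P1 vs Y: payoffs [2, 0] → best response A (payoff 2)
  P2 vs A: payoffs [2, 4] → best response Y (payoff 4)
  P2 vs B: payoffs [0, 2] → best response Y (payoff 2)
Mutual best responses: (A,Y) → Nash equilibria.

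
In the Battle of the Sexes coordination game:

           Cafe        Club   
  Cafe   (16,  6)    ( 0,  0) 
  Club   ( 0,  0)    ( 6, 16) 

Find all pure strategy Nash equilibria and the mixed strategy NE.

Pure NE: (Cafe, Cafe) and (Club, Club); Mixed NE: p = 0.7273, q = 0.2727

Work:
Check pure NE:
(Cafe, Cafe): (16, 6) - no unilateral deviation beneficial
(Club, Club): (6, 16) - no unilateral deviation beneficial
Mixed NE: P1 plays Cafe with p = 0.7273, P2 plays Cafe with q = 0.2727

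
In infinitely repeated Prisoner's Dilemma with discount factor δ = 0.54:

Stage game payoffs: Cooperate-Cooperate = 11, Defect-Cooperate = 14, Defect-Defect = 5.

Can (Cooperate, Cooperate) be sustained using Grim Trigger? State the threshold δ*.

δ* = 0.3333; since δ = 0.54 ≥ 0.3333, cooperation can be sustained

Work:
For Grim Trigger:
Cooperate forever: 11/(1-δ)
Defect then punished: 14 + 5·δ/(1-δ)
Need: 11/(1-δ) ≥ 14 + 5·δ/(1-δ)
Solving: δ ≥ (T-R)/(T-P) = (14-11)/(14-5) = 0.3333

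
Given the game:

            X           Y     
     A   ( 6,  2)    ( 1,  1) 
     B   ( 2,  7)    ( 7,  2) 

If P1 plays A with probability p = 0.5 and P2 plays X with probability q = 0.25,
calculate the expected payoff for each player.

E[P1] = 4.0, E[P2] = 2.25

Work:
E[P1] = p·q·π₁(A,X) + p·(1-q)·π₁(A,Y) + (1-p)·q·π₁(B,X) + (1-p)·(1-q)·π₁(B,Y)
= 0.5·0.25·6 + 0.5·0.75·1 + 0.5·0.25·2 + 0.5·0.75·7
= 4.0

E[P2] = 2.25 (similar calculation)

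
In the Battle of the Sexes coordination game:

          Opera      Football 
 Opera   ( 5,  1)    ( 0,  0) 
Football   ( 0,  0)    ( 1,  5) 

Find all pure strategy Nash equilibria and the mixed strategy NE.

Pure NE: (Opera, Opera) and (Football, Football); Mixed NE: p = 0.8333, q = 0.1667

Work:
Check pure NE:
(Opera, Opera): (5, 1) - no unilateral deviation beneficial
(Football, Football): (1, 5) - no unilateral deviation beneficial
Mixed NE: P1 plays Opera with p = 0.8333, P2 plays Opera with q = 0.1667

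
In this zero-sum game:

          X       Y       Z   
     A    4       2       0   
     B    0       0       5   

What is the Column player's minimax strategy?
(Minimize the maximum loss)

Column should play Y, value = 2

Work:
Column player minimizes Row's maximum payoff:
Column X: max payoff to Row = 4
Column Y: max payoff to Row = 2
Column Z: max payoff to Row = 5
Minimum is 2, achieved by column Y.
Minimax strategy: Y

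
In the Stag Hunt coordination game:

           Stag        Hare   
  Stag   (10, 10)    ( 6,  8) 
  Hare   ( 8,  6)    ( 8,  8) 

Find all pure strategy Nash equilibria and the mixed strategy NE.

Pure NE: (Stag, Stag) and (Hare, Hare); Mixed NE: p = 0.5, q = 0.5

Work:
Check pure NE:
(Stag, Stag): (10, 10) - no unilateral deviation beneficial
(Hare, Hare): (8, 8) - no unilateral deviation beneficial
Mixed NE: P1 plays Stag with p = 0.5, P2 plays Stag with q = 0.5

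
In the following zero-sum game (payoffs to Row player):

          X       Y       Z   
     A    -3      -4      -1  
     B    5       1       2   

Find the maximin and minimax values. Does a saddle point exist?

Maximin = 1, Minimax = 1, Saddle: True

Work:
Row minimums: [-4, 1] → maximin = 1
Column maximums: [5, 1, 2] → minimax = 1
Saddle point exists! Game value = 1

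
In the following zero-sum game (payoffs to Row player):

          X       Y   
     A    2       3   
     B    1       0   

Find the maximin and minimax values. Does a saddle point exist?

Maximin = 2, Minimax = 2, Saddle: True

Work:
Row minimums: [2, 0] → maximin = 2
Column maximums: [2, 3] → minimax = 2
Saddle point exists! Game value = 2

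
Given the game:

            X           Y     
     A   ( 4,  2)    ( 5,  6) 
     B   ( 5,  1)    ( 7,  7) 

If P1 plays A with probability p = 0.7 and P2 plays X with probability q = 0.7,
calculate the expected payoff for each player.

E[P1] = 4.69, E[P2] = 3.08

Work:
E[P1] = p·q·π₁(A,X) + p·(1-q)·π₁(A,Y) + (1-p)·q·π₁(B,X) + (1-p)·(1-q)·π₁(B,Y)
= 0.7·0.7·4 + 0.7·0.3·5 + 0.3·0.7·5 + 0.3·0.3·7
= 4.69

E[P2] = 3.08 (similar calculation)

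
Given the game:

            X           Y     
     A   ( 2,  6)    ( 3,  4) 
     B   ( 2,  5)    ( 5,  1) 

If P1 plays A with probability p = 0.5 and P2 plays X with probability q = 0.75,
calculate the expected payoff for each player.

E[P1] = 2.5, E[P2] = 4.75

Work:
E[P1] = p·q·π₁(A,X) + p·(1-q)·π₁(A,Y) + (1-p)·q·π₁(B,X) + (1-p)·(1-q)·π₁(B,Y)
= 0.5·0.75·2 + 0.5·0.25·3 + 0.5·0.75·2 + 0.5·0.25·5
= 2.5

E[P2] = 4.75 (similar calculation)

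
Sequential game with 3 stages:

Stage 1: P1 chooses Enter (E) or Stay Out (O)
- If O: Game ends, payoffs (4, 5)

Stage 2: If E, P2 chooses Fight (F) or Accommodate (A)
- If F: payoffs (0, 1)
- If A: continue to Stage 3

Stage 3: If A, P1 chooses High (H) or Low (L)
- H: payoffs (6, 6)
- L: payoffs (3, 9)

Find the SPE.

SPE: (E, A, H); Outcome (6, 6)

Work:
Stage 3: P1 chooses H (6 vs 3)
Stage 2: P2: F->1, A->6 (anticipating H). Choose A
Stage 1: P1: O->4, E->6 (anticipating A, H). Choose E
SPE path: E -> A -> H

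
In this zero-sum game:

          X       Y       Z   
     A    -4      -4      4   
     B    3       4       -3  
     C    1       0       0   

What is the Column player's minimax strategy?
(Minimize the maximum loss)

Column should play X, value = 3

Work:
Column player minimizes Row's maximum payoff:
Column X: max payoff to Row = 3
Column Y: max payoff to Row = 4
Column Z: max payoff to Row = 4
Minimum is 3, achieved by column X.
Minimax strategy: X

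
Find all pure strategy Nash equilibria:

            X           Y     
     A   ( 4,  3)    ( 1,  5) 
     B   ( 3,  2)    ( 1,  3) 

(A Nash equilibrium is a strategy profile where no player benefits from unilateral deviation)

Nash equilibrium: (A, Y), (B, Y)

Work:
Best responses:
  P1 vs X: payoffs [4, 3] → best response A (payoff 4)
  P1 vs Y: payoffs [1, 1] → best response A/B (payoff 1)
  P2 vs A: payoffs [3, 5] → best response Y (payoff 5)
  P2 vs B: payoffs [2, 3] → best response Y (payoff 3)
Mutual best responses: (A,Y), (B,Y) → Nash equilibria.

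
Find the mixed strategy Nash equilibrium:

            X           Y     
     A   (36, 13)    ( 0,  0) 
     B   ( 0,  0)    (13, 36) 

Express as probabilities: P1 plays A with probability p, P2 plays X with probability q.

p = 0.7347, q = 0.2653

Work:
Find probabilities that make opponent indifferent:
P2 chooses q to make P1 indifferent between A and B
P1 chooses p to make P2 indifferent between X and Y
Mixed NE: P1 plays (A: 0.7347, B: 0.2653), P2 plays (X: 0.2653, Y: 0.7347)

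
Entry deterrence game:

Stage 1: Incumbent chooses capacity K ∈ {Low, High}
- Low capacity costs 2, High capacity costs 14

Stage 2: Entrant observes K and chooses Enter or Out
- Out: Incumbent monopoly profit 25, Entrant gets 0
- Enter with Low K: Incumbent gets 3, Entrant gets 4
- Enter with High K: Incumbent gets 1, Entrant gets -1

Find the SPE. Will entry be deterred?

SPE: (High, Enter|Low, Out|High); Entry deterred. Incumbent net profit = 11

Work:
After Low K: Entrant enters (4 > 0)
After High K: Entrant stays out (-1 < 0)
Incumbent: Low → 3−2=1, High → 25−14=11
Incumbent chooses High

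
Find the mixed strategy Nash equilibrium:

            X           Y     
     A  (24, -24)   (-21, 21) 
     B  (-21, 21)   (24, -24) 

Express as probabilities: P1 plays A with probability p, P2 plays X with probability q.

p = 0.5, q = 0.5

Work:
Find probabilities that make opponent indifferent:
P2 chooses q to make P1 indifferent between A and B
P1 chooses p to make P2 indifferent between X and Y
Mixed NE: P1 plays (A: 0.5, B: 0.5), P2 plays (X: 0.5, Y: 0.5)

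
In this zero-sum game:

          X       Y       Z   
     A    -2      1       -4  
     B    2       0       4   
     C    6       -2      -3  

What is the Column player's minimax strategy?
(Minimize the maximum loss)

Column should play Y, value = 1

Work:
Column player minimizes Row's maximum payoff:
Column X: max payoff to Row = 6
Column Y: max payoff to Row = 1
Column Z: max payoff to Row = 4
Minimum is 1, achieved by column Y.
Minimax strategy: Y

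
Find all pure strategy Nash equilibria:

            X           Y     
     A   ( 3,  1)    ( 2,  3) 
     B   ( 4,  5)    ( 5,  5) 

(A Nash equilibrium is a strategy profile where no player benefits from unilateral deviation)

Nash equilibrium: (B, X), (B, Y)

Work:
Best responses:
  P1 vs X: payoffs [3, 4] → best response B (payoff 4)
  P1 vs Y: payoffs [2, 5] → best response B (payoff 5)
  P2 vs A: payoffs [1, 3] → best response Y (payoff 3)
  P2 vs B: payoffs [5, 5] → best response X/Y (payoff 5)
Mutual best responses: (B,X), (B,Y) → Nash equilibria.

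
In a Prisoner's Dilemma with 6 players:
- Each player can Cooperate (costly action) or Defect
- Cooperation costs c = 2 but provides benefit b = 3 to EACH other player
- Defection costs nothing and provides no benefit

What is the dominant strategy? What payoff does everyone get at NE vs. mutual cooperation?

Dominant: Defect; NE payoff = 0; Coop payoff = 13

Work:
Defect dominates (saves cost c = 2, benefit to others is external)
NE: All defect → everyone gets 0
If all cooperate: each receives (5)×3 - 2 = 13
Social dilemma: 13 > 0 but NE gives 0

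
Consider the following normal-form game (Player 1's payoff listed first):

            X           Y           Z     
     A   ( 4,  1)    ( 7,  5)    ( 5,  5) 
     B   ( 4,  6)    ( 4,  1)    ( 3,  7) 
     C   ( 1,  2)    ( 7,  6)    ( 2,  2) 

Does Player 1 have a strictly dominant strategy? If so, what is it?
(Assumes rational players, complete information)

No strictly dominant strategy exists for Player 1

Work:
A strategy strictly dominates another if it gives a strictly higher payoff against every opponent action. Compare each pair of P1's strategies column-by-column:
  A vs B: [4 vs 4, 7 vs 4, 5 vs 3] → A does not strictly dominate B (column X: 4 ≤ 4)
  A vs C: [4 vs 1, 7 vs 7, 5 vs 2] → A does not strictly dominate C (column Y: 7 ≤ 7)
  B vs A: [4 vs 4, 4 vs 7, 3 vs 5] → B does not strictly dominate A (column X: 4 ≤ 4)
  B vs C: [4 vs 1, 4 vs 7, 3 vs 2] → B does not strictly dominate C (column Y: 4 ≤ 7)
  C vs A: [1 vs 4, 7 vs 7, 2 vs 5] → C does not strictly dominate A (column X: 1 ≤ 4)
  C vs B: [1 vs 4, 7 vs 4, 2 vs 3] → C does not strictly dominate B (column X: 1 ≤ 4)
No single strategy strictly dominates all others → no strictly dominant strategy.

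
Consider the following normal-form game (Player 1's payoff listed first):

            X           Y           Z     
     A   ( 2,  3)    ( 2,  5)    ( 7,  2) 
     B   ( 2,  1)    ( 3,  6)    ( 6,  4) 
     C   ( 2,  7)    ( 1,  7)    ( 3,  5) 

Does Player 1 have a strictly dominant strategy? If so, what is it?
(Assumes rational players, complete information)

No strictly dominant strategy exists for Player 1

Work:
A strategy strictly dominates another if it gives a strictly higher payoff against every opponent action. Compare each pair of P1's strategies column-by-column:
  A vs B: [2 vs 2, 2 vs 3, 7 vs 6] → A does not strictly dominate B (column X: 2 ≤ 2)
  A vs C: [2 vs 2, 2 vs 1, 7 vs 3] → A does not strictly dominate C (column X: 2 ≤ 2)
  B vs A: [2 vs 2, 3 vs 2, 6 vs 7] → B does not strictly dominate A (column X: 2 ≤ 2)
  B vs C: [2 vs 2, 3 vs 1, 6 vs 3] → B does not strictly dominate C (column X: 2 ≤ 2)
  C vs A: [2 vs 2, 1 vs 2, 3 vs 7] → C does not strictly dominate A (column X: 2 ≤ 2)
  C vs B: [2 vs 2, 1 vs 3, 3 vs 6] → C does not strictly dominate B (column X: 2 ≤ 2)
No single strategy strictly dominates all others → no strictly dominant strategy.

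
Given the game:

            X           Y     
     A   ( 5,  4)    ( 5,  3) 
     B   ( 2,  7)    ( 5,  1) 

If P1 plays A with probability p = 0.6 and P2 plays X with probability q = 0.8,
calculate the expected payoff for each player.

E[P1] = 4.04, E[P2] = 4.6

Work:
E[P1] = p·q·π₁(A,X) + p·(1-q)·π₁(A,Y) + (1-p)·q·π₁(B,X) + (1-p)·(1-q)·π₁(B,Y)
= 0.6·0.8·5 + 0.6·0.2·5 + 0.4·0.8·2 + 0.4·0.2·5
= 4.04

E[P2] = 4.6 (similar calculation)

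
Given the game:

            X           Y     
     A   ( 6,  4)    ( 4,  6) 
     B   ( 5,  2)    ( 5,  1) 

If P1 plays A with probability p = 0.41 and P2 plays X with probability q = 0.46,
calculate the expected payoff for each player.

E[P1] = 4.9672, E[P2] = 2.9442

Work:
E[P1] = p·q·π₁(A,X) + p·(1-q)·π₁(A,Y) + (1-p)·q·π₁(B,X) + (1-p)·(1-q)·π₁(B,Y)
= 0.41·0.46·6 + 0.41·0.54·4 + 0.59·0.46·5 + 0.59·0.54·5
= 4.9672

E[P2] = 2.9442 (similar calculation)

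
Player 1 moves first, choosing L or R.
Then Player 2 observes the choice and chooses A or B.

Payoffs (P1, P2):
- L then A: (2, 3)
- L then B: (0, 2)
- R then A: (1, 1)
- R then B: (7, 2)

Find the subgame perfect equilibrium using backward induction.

P1 plays R, P2 plays A after L and B after R; Payoff (7, 2)

Work:
Backward induction:
After L: P2 chooses A → P1 gets 2
After R: P2 chooses B → P1 gets 7
P1 chooses R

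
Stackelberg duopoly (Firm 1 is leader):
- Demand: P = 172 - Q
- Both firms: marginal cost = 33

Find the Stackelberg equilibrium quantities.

q₁* (leader) = 69.5, q₂* (follower) = 34.75

Work:
Follower's reaction: q₂ = (a - c - q₁)/2
Leader substitutes: π₁ = q₁·(a - q₁ - (a-c-q₁)/2 - c)
FOC: q₁* = (172 - 33)/2 = 69.50
Then: q₂* = (172 - 33 - 69.5)/2 = 34.75
Leader has first-mover advantage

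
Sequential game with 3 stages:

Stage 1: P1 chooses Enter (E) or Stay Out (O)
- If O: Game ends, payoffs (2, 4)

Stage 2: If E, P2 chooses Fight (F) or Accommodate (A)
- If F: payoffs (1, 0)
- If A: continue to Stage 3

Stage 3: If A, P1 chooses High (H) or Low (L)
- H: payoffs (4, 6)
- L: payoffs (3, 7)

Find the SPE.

SPE: (E, A, H); Outcome (4, 6)

Work:
Stage 3: P1 chooses H (4 vs 3)
Stage 2: P2: F->0, A->6 (anticipating H). Choose A
Stage 1: P1: O->2, E->4 (anticipating A, H). Choose E
SPE path: E -> A -> H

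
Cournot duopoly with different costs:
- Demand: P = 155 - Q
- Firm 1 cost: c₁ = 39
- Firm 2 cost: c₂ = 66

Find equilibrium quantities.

q₁* = 47.67, q₂* = 20.67

Work:
Reaction: q₁ = (155 - 39 - q₂)/2
Reaction: q₂ = (155 - 66 - q₁)/2
Solve simultaneously:
q₁* = (155 - 2×39 + 66)/3 = 47.67
q₂* = (155 - 2×66 + 39)/3 = 20.67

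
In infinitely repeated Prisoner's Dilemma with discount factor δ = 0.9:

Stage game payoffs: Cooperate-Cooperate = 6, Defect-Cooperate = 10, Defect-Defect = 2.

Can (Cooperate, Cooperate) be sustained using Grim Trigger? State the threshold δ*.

δ* = 0.5; since δ = 0.9 ≥ 0.5, cooperation can be sustained

Work:
For Grim Trigger:
Cooperate forever: 6/(1-δ)
Defect then punished: 10 + 2·δ/(1-δ)
Need: 6/(1-δ) ≥ 10 + 2·δ/(1-δ)
Solving: δ ≥ (T-R)/(T-P) = (10-6)/(10-2) = 0.5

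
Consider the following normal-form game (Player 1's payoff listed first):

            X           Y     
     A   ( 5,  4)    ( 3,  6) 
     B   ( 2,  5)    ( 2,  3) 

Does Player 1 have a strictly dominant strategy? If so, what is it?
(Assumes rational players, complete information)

Yes, Player 1's strictly dominant strategy is A

Work:
A strategy strictly dominates another if it gives a strictly higher payoff against every opponent action. Compare each pair of P1's strategies column-by-column:
  A vs B: [5 vs 2, 3 vs 2] → A strictly dominates B
  B vs A: [2 vs 5, 2 vs 3] → B does not strictly dominate A (column X: 2 ≤ 5)
A strictly dominates every other strategy → strictly dominant.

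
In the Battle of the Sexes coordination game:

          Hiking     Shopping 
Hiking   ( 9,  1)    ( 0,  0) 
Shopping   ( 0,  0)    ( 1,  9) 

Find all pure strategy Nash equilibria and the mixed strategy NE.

Pure NE: (Hiking, Hiking) and (Shopping, Shopping); Mixed NE: p = 0.9, q = 0.1

Work:
Check pure NE:
(Hiking, Hiking): (9, 1) - no unilateral deviation beneficial
(Shopping, Shopping): (1, 9) - no unilateral deviation beneficial
Mixed NE: P1 plays Hiking with p = 0.9, P2 plays Hiking with q = 0.1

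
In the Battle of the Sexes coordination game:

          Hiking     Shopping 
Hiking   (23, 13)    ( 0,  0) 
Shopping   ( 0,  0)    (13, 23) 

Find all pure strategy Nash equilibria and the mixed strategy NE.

Pure NE: (Hiking, Hiking) and (Shopping, Shopping); Mixed NE: p = 0.6389, q = 0.3611

Work:
Check pure NE:
(Hiking, Hiking): (23, 13) - no unilateral deviation beneficial
(Shopping, Shopping): (13, 23) - no unilateral deviation beneficial
Mixed NE: P1 plays Hiking with p = 0.6389, P2 plays Hiking with q = 0.3611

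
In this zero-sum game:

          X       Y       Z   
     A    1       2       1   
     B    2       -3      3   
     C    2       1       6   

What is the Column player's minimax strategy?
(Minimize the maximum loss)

Column should play X or Y (all achieve the minimum), value = 2

Work:
Column player minimizes Row's maximum payoff:
Column X: max payoff to Row = 2
Column Y: max payoff to Row = 2
Column Z: max payoff to Row = 6
Minimum is 2, achieved by columns X, Y (tied).
Each of X or Y is a minimax strategy.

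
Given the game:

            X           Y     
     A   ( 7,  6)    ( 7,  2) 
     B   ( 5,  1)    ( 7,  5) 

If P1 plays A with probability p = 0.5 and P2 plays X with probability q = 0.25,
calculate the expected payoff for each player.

E[P1] = 6.75, E[P2] = 3.5

Work:
E[P1] = p·q·π₁(A,X) + p·(1-q)·π₁(A,Y) + (1-p)·q·π₁(B,X) + (1-p)·(1-q)·π₁(B,Y)
= 0.5·0.25·7 + 0.5·0.75·7 + 0.5·0.25·5 + 0.5·0.75·7
= 6.75

E[P2] = 3.5 (similar calculation)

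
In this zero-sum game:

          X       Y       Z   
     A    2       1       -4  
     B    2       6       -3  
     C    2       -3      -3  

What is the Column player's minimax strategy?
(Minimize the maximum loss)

Column should play Z, value = -3

Work:
Column player minimizes Row's maximum payoff:
Column X: max payoff to Row = 2
Column Y: max payoff to Row = 6
Column Z: max payoff to Row = -3
Minimum is -3, achieved by column Z.
Minimax strategy: Z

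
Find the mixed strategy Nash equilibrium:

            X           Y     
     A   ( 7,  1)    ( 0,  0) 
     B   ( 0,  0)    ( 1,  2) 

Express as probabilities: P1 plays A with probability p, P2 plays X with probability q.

p = 0.6667, q = 0.125

Work:
Find probabilities that make opponent indifferent:
P2 chooses q to make P1 indifferent between A and B
P1 chooses p to make P2 indifferent between X and Y
Mixed NE: P1 plays (A: 0.6667, B: 0.3333), P2 plays (X: 0.125, Y: 0.875)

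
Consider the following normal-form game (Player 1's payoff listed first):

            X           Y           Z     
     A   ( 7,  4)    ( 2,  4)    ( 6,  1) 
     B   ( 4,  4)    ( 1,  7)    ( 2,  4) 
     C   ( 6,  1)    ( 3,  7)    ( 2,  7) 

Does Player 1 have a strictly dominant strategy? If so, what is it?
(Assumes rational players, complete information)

No strictly dominant strategy exists for Player 1

Work:
A strategy strictly dominates another if it gives a strictly higher payoff against every opponent action. Compare each pair of P1's strategies column-by-column:
  A vs B: [7 vs 4, 2 vs 1, 6 vs 2] → A strictly dominates B
  A vs C: [7 vs 6, 2 vs 3, 6 vs 2] → A does not strictly dominate C (column Y: 2 ≤ 3)
  B vs A: [4 vs 7, 1 vs 2, 2 vs 6] → B does not strictly dominate A (column X: 4 ≤ 7)
  B vs C: [4 vs 6, 1 vs 3, 2 vs 2] → B does not strictly dominate C (column X: 4 ≤ 6)
  C vs A: [6 vs 7, 3 vs 2, 2 vs 6] → C does not strictly dominate A (column X: 6 ≤ 7)
  C vs B: [6 vs 4, 3 vs 1, 2 vs 2] → C does not strictly dominate B (column Z: 2 ≤ 2)
No single strategy strictly dominates all others → no strictly dominant strategy.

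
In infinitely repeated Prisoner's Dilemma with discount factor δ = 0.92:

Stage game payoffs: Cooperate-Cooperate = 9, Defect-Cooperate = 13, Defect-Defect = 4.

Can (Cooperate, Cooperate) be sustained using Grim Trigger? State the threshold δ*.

δ* = 0.4444; since δ = 0.92 ≥ 0.4444, cooperation can be sustained

Work:
For Grim Trigger:
Cooperate forever: 9/(1-δ)
Defect then punished: 13 + 4·δ/(1-δ)
Need: 9/(1-δ) ≥ 13 + 4·δ/(1-δ)
Solving: δ ≥ (T-R)/(T-P) = (13-9)/(13-4) = 0.4444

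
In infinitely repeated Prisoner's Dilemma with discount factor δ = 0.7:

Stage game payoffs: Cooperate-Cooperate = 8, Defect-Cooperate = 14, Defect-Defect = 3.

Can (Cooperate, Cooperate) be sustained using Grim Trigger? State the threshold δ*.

δ* = 0.5455; since δ = 0.7 ≥ 0.5455, cooperation can be sustained

Work:
For Grim Trigger:
Cooperate forever: 8/(1-δ)
Defect then punished: 14 + 3·δ/(1-δ)
Need: 8/(1-δ) ≥ 14 + 3·δ/(1-δ)
Solving: δ ≥ (T-R)/(T-P) = (14-8)/(14-3) = 0.5455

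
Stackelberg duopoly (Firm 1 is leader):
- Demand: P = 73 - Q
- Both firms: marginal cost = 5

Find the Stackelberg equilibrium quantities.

q₁* (leader) = 34.0, q₂* (follower) = 17.0

Work:
Follower's reaction: q₂ = (a - c - q₁)/2
Leader substitutes: π₁ = q₁·(a - q₁ - (a-c-q₁)/2 - c)
FOC: q₁* = (73 - 5)/2 = 34.00
Then: q₂* = (73 - 5 - 34.0)/2 = 17.00
Leader has first-mover advantage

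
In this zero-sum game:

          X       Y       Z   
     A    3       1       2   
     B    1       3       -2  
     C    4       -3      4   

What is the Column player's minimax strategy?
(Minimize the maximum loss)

Column should play Y, value = 3

Work:
Column player minimizes Row's maximum payoff:
Column X: max payoff to Row = 4
Column Y: max payoff to Row = 3
Column Z: max payoff to Row = 4
Minimum is 3, achieved by column Y.
Minimax strategy: Y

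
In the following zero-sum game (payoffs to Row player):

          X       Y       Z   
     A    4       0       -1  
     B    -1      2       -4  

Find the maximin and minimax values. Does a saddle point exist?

Maximin = -1, Minimax = -1, Saddle: True

Work:
Row minimums: [-1, -4] → maximin = -1
Column maximums: [4, 2, -1] → minimax = -1
Saddle point exists! Game value = -1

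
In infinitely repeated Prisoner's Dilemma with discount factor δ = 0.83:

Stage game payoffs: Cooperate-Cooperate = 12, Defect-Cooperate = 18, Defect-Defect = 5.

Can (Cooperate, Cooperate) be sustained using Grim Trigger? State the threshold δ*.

δ* = 0.4615; since δ = 0.83 ≥ 0.4615, cooperation can be sustained

Work:
For Grim Trigger:
Cooperate forever: 12/(1-δ)
Defect then punished: 18 + 5·δ/(1-δ)
Need: 12/(1-δ) ≥ 18 + 5·δ/(1-δ)
Solving: δ ≥ (T-R)/(T-P) = (18-12)/(18-5) = 0.4615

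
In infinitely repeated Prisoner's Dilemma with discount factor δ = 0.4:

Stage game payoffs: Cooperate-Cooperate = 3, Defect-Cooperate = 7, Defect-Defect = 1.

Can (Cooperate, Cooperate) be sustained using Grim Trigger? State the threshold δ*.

δ* = 0.6667; since δ = 0.4 < 0.6667, cooperation cannot be sustained

Work:
For Grim Trigger:
Cooperate forever: 3/(1-δ)
Defect then punished: 7 + 1·δ/(1-δ)
Need: 3/(1-δ) ≥ 7 + 1·δ/(1-δ)
Solving: δ ≥ (T-R)/(T-P) = (7-3)/(7-1) = 0.6667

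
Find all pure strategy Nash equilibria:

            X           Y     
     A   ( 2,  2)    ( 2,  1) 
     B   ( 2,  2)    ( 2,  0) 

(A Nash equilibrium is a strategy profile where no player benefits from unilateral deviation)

Nash equilibrium: (A, X), (B, X)

Work:
Best responses:
  P1 vs X: payoffs [2, 2] → best response A/B (payoff 2)
  P1 vs Y: payoffs [2, 2] → best response A/B (payoff 2)
  P2 vs A: payoffs [2, 1] → best response X (payoff 2)
  P2 vs B: payoffs [2, 0] → best response X (payoff 2)
Mutual best responses: (A,X), (B,X) → Nash equilibria.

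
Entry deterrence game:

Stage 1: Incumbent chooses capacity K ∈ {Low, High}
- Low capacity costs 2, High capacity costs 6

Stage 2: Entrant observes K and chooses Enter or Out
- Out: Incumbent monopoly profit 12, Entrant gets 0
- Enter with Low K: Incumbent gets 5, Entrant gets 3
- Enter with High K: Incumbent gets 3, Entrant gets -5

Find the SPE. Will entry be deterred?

SPE: (High, Enter|Low, Out|High); Entry deterred. Incumbent net profit = 6

Work:
After Low K: Entrant enters (3 > 0)
After High K: Entrant stays out (-5 < 0)
Incumbent: Low → 5−2=3, High → 12−6=6
Incumbent chooses High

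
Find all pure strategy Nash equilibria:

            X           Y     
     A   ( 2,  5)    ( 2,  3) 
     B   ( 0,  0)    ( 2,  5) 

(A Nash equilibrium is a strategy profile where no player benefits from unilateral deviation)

Nash equilibrium: (A, X), (B, Y)

Work:
Best responses:
  P1 vs X: payoffs [2, 0] → best response A (payoff 2)
  P1 vs Y: payoffs [2, 2] → best response A/B (payoff 2)
  P2 vs A: payoffs [5, 3] → best response X (payoff 5)
  P2 vs B: payoffs [0, 5] → best response Y (payoff 5)
Mutual best responses: (A,X), (B,Y) → Nash equilibria.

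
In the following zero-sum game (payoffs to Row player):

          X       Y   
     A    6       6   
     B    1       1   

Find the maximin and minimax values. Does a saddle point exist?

Maximin = 6, Minimax = 6, Saddle: True

Work:
Row minimums: [6, 1] → maximin = 6
Column maximums: [6, 6] → minimax = 6
Saddle point exists! Game value = 6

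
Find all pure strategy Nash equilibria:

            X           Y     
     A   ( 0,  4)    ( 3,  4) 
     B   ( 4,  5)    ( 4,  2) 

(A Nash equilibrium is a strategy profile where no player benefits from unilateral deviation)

Nash equilibrium: (B, X)

Work:
Best responses:
  P1 vs X: payoffs [0, 4] → best response B (payoff 4)
  P1 vs Y: payoffs [3, 4] → best response B (payoff 4)
  P2 vs A: payoffs [4, 4] → best response X/Y (payoff 4)
  P2 vs B: payoffs [5, 2] → best response X (payoff 5)
Mutual best responses: (B,X) → Nash equilibria.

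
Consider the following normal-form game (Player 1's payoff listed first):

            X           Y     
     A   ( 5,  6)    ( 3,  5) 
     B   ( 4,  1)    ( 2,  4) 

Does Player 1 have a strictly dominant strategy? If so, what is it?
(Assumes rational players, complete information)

Yes, Player 1's strictly dominant strategy is A

Work:
A strategy strictly dominates another if it gives a strictly higher payoff against every opponent action. Compare each pair of P1's strategies column-by-column:
  A vs B: [5 vs 4, 3 vs 2] → A strictly dominates B
  B vs A: [4 vs 5, 2 vs 3] → B does not strictly dominate A (column X: 4 ≤ 5)
A strictly dominates every other strategy → strictly dominant.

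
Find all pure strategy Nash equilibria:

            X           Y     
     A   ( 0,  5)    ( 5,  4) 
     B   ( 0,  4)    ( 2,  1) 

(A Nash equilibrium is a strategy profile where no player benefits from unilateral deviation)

Nash equilibrium: (A, X), (B, X)

Work:
Best responses:
  P1 vs X: payoffs [0, 0] → best response A/B (payoff 0)
  P1 vs Y: payoffs [5, 2] → best response A (payoff 5)
  P2 vs A: payoffs [5, 4] → best response X (payoff 5)
  P2 vs B: payoffs [4, 1] → best response X (payoff 4)
Mutual best responses: (A,X), (B,X) → Nash equilibria.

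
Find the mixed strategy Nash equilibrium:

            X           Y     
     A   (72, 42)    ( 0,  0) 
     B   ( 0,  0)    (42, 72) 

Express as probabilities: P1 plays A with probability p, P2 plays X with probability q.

p = 0.6316, q = 0.3684

Work:
Find probabilities that make opponent indifferent:
P2 chooses q to make P1 indifferent between A and B
P1 chooses p to make P2 indifferent between X and Y
Mixed NE: P1 plays (A: 0.6316, B: 0.3684), P2 plays (X: 0.3684, Y: 0.6316)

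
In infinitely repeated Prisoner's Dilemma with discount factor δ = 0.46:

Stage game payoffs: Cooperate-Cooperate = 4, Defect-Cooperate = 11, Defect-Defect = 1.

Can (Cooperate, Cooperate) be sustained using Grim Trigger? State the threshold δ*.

δ* = 0.7; since δ = 0.46 < 0.7, cooperation cannot be sustained

Work:
For Grim Trigger:
Cooperate forever: 4/(1-δ)
Defect then punished: 11 + 1·δ/(1-δ)
Need: 4/(1-δ) ≥ 11 + 1·δ/(1-δ)
Solving: δ ≥ (T-R)/(T-P) = (11-4)/(11-1) = 0.7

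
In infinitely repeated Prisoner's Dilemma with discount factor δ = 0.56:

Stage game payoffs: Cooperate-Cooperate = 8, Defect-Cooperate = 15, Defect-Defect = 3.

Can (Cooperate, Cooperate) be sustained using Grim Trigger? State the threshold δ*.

δ* = 0.5833; since δ = 0.56 < 0.5833, cooperation cannot be sustained

Work:
For Grim Trigger:
Cooperate forever: 8/(1-δ)
Defect then punished: 15 + 3·δ/(1-δ)
Need: 8/(1-δ) ≥ 15 + 3·δ/(1-δ)
Solving: δ ≥ (T-R)/(T-P) = (15-8)/(15-3) = 0.5833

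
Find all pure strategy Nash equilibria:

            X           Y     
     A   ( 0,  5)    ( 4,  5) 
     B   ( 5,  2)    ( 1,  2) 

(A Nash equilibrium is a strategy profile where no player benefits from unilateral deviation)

Nash equilibrium: (A, Y), (B, X)

Work:
Best responses:
  P1 vs X: payoffs [0, 5] → best response B (payoff 5)
  P1 vs Y: payoffs [4, 1] → best response A (payoff 4)
  P2 vs A: payoffs [5, 5] → best response X/Y (payoff 5)
  P2 vs B: payoffs [2, 2] → best response X/Y (payoff 2)
Mutual best responses: (A,Y), (B,X) → Nash equilibria.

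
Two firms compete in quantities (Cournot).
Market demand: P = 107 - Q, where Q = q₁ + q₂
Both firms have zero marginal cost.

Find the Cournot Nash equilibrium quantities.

q₁* = q₂* = 35.67; P* = 35.67

Work:
Profit: π_i = P·q_i = (a - q_i - q_j)·q_i
FOC: ∂π_i/∂q_i = a - 2q_i - q_j = 0
Reaction function: q_i = (107 - q_j)/2
Symmetry: q* = 107/3 = 35.67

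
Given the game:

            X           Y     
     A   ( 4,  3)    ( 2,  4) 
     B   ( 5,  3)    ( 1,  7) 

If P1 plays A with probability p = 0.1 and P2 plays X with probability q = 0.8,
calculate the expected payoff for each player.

E[P1] = 4.14, E[P2] = 3.74

Work:
E[P1] = p·q·π₁(A,X) + p·(1-q)·π₁(A,Y) + (1-p)·q·π₁(B,X) + (1-p)·(1-q)·π₁(B,Y)
= 0.1·0.8·4 + 0.1·0.2·2 + 0.9·0.8·5 + 0.9·0.2·1
= 4.14

E[P2] = 3.74 (similar calculation)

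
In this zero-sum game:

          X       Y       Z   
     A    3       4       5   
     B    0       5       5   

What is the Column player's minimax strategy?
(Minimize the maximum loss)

Column should play X, value = 3

Work:
Column player minimizes Row's maximum payoff:
Column X: max payoff to Row = 3
Column Y: max payoff to Row = 5
Column Z: max payoff to Row = 5
Minimum is 3, achieved by column X.
Minimax strategy: X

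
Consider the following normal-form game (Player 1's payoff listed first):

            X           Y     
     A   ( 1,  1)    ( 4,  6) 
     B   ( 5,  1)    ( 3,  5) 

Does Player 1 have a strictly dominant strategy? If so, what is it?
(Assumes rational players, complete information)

No strictly dominant strategy exists for Player 1

Work:
A strategy strictly dominates another if it gives a strictly higher payoff against every opponent action. Compare each pair of P1's strategies column-by-column:
  A vs B: [1 vs 5, 4 vs 3] → A does not strictly dominate B (column X: 1 ≤ 5)
  B vs A: [5 vs 1, 3 vs 4] → B does not strictly dominate A (column Y: 3 ≤ 4)
No single strategy strictly dominates all others → no strictly dominant strategy.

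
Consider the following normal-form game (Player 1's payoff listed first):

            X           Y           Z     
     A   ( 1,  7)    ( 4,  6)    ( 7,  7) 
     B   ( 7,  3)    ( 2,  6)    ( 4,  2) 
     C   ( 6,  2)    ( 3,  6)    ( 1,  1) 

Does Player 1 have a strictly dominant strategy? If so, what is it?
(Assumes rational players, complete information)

No strictly dominant strategy exists for Player 1

Work:
A strategy strictly dominates another if it gives a strictly higher payoff against every opponent action. Compare each pair of P1's strategies column-by-column:
  A vs B: [1 vs 7, 4 vs 2, 7 vs 4] → A does not strictly dominate B (column X: 1 ≤ 7)
  A vs C: [1 vs 6, 4 vs 3, 7 vs 1] → A does not strictly dominate C (column X: 1 ≤ 6)
  B vs A: [7 vs 1, 2 vs 4, 4 vs 7] → B does not strictly dominate A (column Y: 2 ≤ 4)
  B vs C: [7 vs 6, 2 vs 3, 4 vs 1] → B does not strictly dominate C (column Y: 2 ≤ 3)
  C vs A: [6 vs 1, 3 vs 4, 1 vs 7] → C does not strictly dominate A (column Y: 3 ≤ 4)
  C vs B: [6 vs 7, 3 vs 2, 1 vs 4] → C does not strictly dominate B (column X: 6 ≤ 7)
No single strategy strictly dominates all others → no strictly dominant strategy.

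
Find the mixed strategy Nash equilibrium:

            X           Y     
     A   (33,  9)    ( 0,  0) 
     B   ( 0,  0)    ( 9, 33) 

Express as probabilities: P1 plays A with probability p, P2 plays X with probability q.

p = 0.7857, q = 0.2143

Work:
Find probabilities that make opponent indifferent:
P2 chooses q to make P1 indifferent between A and B
P1 chooses p to make P2 indifferent between X and Y
Mixed NE: P1 plays (A: 0.7857, B: 0.2143), P2 plays (X: 0.2143, Y: 0.7857)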